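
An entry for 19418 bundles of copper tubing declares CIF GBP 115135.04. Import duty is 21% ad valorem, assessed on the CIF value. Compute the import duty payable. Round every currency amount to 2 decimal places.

Import duty: GBP 24178.36

Import duty = 115135.04 × 21% = 24178.36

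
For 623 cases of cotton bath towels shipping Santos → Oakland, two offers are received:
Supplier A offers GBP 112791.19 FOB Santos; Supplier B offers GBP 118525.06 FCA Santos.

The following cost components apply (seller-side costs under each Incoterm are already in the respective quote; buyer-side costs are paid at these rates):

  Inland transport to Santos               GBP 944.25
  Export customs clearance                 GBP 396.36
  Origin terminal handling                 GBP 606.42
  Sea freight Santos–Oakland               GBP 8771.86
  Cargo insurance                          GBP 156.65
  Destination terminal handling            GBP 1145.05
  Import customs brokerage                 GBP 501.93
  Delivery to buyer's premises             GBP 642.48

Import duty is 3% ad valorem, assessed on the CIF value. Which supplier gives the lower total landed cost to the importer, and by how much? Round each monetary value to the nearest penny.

Supplier A (FOB):
CIF value = FOB price + freight + insurance = 112791.19 + 8771.86 + 156.65 = 121719.70
Import duty = 121719.70 × 3% = 3651.59
Buyer bears (A): 8771.86 + 156.65 + 1145.05 + 501.93 + 642.48 = 11217.97
Landed cost (A) = invoice 112791.19 + 11217.97 + duty 3651.59 = 127660.75
Supplier B (FCA):
CIF value = FCA price + origin terminal + freight + insurance = 118525.06 + 606.42 + 8771.86 + 156.65 = 128059.99
Import duty = 128059.99 × 3% = 3841.80
Buyer bears (B): 606.42 + 8771.86 + 156.65 + 1145.05 + 501.93 + 642.48 = 11824.39
Landed cost (B) = invoice 118525.06 + 11824.39 + duty 3841.80 = 134191.25
Difference = |127660.75 − 134191.25| = 6530.50

Supplier A is cheaper by GBP 6530.50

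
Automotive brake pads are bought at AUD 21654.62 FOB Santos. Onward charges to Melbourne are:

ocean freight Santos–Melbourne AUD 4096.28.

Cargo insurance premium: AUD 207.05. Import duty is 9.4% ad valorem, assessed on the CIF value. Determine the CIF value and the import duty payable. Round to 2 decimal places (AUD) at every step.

CIF value: AUD 25957.95; import duty: AUD 2440.05

CIF = FOB price + freight + insurance
CIF = 21654.62 + 4096.28 + 207.05 = 25957.95
Import duty = 25957.95 × 9.4% = 2440.05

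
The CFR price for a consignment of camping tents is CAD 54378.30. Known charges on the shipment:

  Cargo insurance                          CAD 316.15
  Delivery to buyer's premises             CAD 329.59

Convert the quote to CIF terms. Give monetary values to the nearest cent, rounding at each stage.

CIF price: CAD 54694.45

Not relevant to the conversion: delivery — on the buyer under both terms; not part of either seller's price.
From CFR to CIF, the seller additionally bears: insurance.
CIF price = 54378.30 + 316.15 = 54694.45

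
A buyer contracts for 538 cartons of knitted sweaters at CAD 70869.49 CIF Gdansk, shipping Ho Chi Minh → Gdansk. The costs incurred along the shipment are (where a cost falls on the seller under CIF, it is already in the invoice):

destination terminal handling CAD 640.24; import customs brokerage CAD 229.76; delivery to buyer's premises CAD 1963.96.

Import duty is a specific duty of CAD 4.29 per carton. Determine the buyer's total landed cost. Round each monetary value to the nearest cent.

CIF: the seller pays costs through ocean freight and marine insurance to the destination port.
The CIF price already equals the CIF value: 70869.49
Import duty = 538 × 4.29 = 2308.02
Buyer bears: destination terminal 640.24 + brokerage 229.76 + delivery 1963.96 + duty 2308.02 = 5141.98
Landed cost = invoice 70869.49 + 5141.98 = 76011.47

Total landed cost: CAD 76011.47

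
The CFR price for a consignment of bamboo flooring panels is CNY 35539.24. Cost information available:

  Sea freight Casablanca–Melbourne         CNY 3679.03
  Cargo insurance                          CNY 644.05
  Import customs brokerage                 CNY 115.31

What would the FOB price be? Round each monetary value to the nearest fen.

Not relevant to the conversion: insurance, brokerage — on the buyer under both terms; not part of either seller's price.
From CFR to FOB, the seller no longer bears: freight.
FOB price = 35539.24 − 3679.03 = 31860.21

FOB price: CNY 31860.21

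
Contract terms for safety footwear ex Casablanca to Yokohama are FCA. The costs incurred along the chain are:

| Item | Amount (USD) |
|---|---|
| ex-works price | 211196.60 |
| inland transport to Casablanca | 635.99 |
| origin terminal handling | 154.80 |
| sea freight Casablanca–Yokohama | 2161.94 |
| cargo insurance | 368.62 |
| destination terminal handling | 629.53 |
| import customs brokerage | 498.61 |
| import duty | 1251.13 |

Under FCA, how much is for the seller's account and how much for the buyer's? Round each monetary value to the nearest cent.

Seller: USD 211832.59; buyer: USD 5064.63

FCA: the seller delivers export-cleared goods to the carrier; the buyer bears costs from that point.
Seller's account: goods 211196.60 + inland to port 635.99 = 211832.59
Buyer's account: origin terminal 154.80 + freight 2161.94 + insurance 368.62 + destination terminal 629.53 + brokerage 498.61 + duty 1251.13 = 5064.63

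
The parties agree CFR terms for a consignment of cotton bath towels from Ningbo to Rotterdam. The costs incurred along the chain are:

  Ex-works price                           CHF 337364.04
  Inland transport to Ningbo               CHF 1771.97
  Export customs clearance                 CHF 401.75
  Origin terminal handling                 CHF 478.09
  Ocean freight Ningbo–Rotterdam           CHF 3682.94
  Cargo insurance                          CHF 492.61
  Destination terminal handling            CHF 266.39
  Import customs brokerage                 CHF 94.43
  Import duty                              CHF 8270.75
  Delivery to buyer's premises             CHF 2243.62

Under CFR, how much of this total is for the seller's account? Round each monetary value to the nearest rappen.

Seller's account: CHF 343698.79

CFR: the seller pays costs through ocean freight to the destination port, but not insurance.
Seller's account: goods 337364.04 + inland to port 1771.97 + export clearance 401.75 + origin terminal 478.09 + freight 3682.94 = 343698.79
Buyer's account: insurance 492.61 + destination terminal 266.39 + brokerage 94.43 + duty 8270.75 + delivery 2243.62 = 11367.80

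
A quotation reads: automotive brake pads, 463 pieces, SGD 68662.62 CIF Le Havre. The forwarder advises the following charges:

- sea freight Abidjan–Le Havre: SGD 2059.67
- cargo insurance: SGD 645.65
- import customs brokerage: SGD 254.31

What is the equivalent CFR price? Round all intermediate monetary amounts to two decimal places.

CFR price: SGD 68016.97

Not relevant to the conversion: freight — on the seller under both CIF and CFR; already in the CIF price and stays in the CFR price. brokerage — on the buyer under both terms; not part of either seller's price.
From CIF to CFR, the seller no longer bears: insurance.
CFR price = 68662.62 − 645.65 = 68016.97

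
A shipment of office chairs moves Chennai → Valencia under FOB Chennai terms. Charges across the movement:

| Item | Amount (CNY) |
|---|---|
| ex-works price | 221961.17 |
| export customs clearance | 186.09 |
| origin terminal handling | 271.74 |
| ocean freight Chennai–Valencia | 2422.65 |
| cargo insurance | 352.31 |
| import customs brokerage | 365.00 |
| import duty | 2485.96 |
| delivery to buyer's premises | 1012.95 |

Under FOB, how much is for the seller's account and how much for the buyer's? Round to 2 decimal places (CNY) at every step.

FOB: the seller bears costs until goods are on board at the origin port; the buyer bears freight, insurance and all costs thereafter.
Seller's account: goods 221961.17 + export clearance 186.09 + origin terminal 271.74 = 222419.00
Buyer's account: freight 2422.65 + insurance 352.31 + brokerage 365.00 + duty 2485.96 + delivery 1012.95 = 6638.87

Seller: CNY 222419.00; buyer: CNY 6638.87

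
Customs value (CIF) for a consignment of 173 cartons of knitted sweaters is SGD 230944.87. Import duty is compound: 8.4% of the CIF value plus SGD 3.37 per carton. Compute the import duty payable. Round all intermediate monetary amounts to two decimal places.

Ad valorem component: 230944.87 × 8.4% = 19399.37
Specific component: 173 × 3.37 = 583.01
Import duty = 19399.37 + 583.01 = 19982.38

Import duty: SGD 19982.38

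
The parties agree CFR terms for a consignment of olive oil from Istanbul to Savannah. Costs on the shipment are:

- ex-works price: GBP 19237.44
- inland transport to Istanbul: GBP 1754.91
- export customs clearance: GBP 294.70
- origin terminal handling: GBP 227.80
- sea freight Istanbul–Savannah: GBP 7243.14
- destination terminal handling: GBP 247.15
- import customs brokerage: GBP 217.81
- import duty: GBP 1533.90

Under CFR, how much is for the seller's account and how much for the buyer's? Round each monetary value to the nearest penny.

CFR: the seller pays costs through ocean freight to the destination port, but not insurance.
Seller's account: goods 19237.44 + inland to port 1754.91 + export clearance 294.70 + origin terminal 227.80 + freight 7243.14 = 28757.99
Buyer's account: destination terminal 247.15 + brokerage 217.81 + duty 1533.90 = 1998.86

Seller: GBP 28757.99; buyer: GBP 1998.86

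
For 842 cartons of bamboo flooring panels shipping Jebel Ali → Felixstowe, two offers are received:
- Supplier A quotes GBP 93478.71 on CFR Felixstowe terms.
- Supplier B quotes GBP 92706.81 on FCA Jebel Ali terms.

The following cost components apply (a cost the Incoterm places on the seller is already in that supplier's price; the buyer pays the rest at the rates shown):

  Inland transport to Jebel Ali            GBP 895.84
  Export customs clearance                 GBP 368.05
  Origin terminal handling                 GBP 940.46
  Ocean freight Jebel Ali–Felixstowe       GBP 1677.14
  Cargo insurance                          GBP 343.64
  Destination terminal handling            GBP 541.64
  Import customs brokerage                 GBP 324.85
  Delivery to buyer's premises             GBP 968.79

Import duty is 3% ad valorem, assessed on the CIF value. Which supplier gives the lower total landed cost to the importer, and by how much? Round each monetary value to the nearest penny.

Supplier A is cheaper by GBP 1901.07

Supplier A (CFR):
CIF value = CFR price + insurance = 93478.71 + 343.64 = 93822.35
Import duty = 93822.35 × 3% = 2814.67
Buyer bears (A): 343.64 + 541.64 + 324.85 + 968.79 = 2178.92
Landed cost (A) = invoice 93478.71 + 2178.92 + duty 2814.67 = 98472.30
Supplier B (FCA):
CIF value = FCA price + origin terminal + freight + insurance = 92706.81 + 940.46 + 1677.14 + 343.64 = 95668.05
Import duty = 95668.05 × 3% = 2870.04
Buyer bears (B): 940.46 + 1677.14 + 343.64 + 541.64 + 324.85 + 968.79 = 4796.52
Landed cost (B) = invoice 92706.81 + 4796.52 + duty 2870.04 = 100373.37
Difference = |98472.30 − 100373.37| = 1901.07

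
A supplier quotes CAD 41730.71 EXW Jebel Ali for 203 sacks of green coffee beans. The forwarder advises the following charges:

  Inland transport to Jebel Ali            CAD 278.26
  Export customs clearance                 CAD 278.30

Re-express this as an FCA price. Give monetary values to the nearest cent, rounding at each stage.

FCA price: CAD 42287.27

From EXW to FCA, the seller additionally bears: inland to port, export clearance.
FCA price = 41730.71 + 278.26 + 278.30 = 42287.27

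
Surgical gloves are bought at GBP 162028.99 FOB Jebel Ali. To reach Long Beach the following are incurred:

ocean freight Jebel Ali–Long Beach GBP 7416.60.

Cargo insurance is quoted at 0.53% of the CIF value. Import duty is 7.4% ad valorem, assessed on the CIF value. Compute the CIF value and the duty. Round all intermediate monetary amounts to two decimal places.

CIF value: GBP 170348.44; import duty: GBP 12605.78

Let C be the CIF value. C = FOB price + freight + 0.53% × C
C − 0.53% × C = 162028.99 + 7416.60
0.9947 × C = 169445.59
C = 169445.59 / 0.9947 = 170348.44
Insurance premium = 0.53% × 170348.44 = 902.85
Import duty = 170348.44 × 7.4% = 12605.78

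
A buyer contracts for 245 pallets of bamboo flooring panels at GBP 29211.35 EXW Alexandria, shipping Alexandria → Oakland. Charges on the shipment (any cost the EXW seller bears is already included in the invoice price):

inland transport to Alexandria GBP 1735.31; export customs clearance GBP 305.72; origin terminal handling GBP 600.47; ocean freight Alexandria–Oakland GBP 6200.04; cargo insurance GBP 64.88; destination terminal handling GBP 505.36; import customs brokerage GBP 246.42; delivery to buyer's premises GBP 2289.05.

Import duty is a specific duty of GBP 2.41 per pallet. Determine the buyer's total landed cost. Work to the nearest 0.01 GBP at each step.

Total landed cost: GBP 41749.05

EXW: the seller makes goods available at their premises; the buyer bears all onward costs.
CIF value = EXW price + inland to port + export clearance + origin terminal + freight + insurance = 29211.35 + 1735.31 + 305.72 + 600.47 + 6200.04 + 64.88 = 38117.77
Import duty = 245 × 2.41 = 590.45
Buyer bears: inland to port 1735.31 + export clearance 305.72 + origin terminal 600.47 + freight 6200.04 + insurance 64.88 + destination terminal 505.36 + brokerage 246.42 + delivery 2289.05 + duty 590.45 = 12537.70
Landed cost = invoice 29211.35 + 12537.70 = 41749.05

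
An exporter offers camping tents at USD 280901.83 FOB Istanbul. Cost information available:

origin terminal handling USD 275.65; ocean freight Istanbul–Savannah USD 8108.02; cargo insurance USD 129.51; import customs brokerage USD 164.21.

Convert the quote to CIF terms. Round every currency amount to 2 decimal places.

CIF price: USD 289139.36

Not relevant to the conversion: origin terminal — on the seller under both FOB and CIF; already in the FOB price and stays in the CIF price. brokerage — on the buyer under both terms; not part of either seller's price.
From FOB to CIF, the seller additionally bears: freight, insurance.
CIF price = 280901.83 + 8108.02 + 129.51 = 289139.36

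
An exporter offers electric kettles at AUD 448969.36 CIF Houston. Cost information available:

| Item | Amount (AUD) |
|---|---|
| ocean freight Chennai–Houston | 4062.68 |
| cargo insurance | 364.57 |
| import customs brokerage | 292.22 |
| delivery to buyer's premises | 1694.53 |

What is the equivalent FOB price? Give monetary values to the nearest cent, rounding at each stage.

FOB price: AUD 444542.11

Not relevant to the conversion: delivery, brokerage — on the buyer under both terms; not part of either seller's price.
From CIF to FOB, the seller no longer bears: freight, insurance.
FOB price = 448969.36 − 4062.68 − 364.57 = 444542.11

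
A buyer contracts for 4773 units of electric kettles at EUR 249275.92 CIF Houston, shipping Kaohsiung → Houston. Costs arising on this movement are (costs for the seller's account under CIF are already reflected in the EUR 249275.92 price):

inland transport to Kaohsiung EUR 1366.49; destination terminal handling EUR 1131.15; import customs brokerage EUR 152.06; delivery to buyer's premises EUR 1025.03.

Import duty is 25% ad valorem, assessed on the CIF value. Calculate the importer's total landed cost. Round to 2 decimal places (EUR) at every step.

Total landed cost: EUR 313903.14

CIF: the seller pays costs through ocean freight and marine insurance to the destination port.
Already in the invoice (seller's account under CIF): inland to port — exclude.
The CIF price already equals the CIF value: 249275.92
Import duty = 249275.92 × 25% = 62318.98
Buyer bears: destination terminal 1131.15 + brokerage 152.06 + delivery 1025.03 + duty 62318.98 = 64627.22
Landed cost = invoice 249275.92 + 64627.22 = 313903.14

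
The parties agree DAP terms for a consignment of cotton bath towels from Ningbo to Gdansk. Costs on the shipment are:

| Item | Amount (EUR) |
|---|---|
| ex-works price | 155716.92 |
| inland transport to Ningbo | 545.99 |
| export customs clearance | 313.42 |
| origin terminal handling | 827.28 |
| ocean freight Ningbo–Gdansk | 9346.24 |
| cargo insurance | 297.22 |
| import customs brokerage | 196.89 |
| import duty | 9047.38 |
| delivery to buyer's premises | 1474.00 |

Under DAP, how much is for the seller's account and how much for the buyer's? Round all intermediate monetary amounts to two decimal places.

Seller: EUR 168521.07; buyer: EUR 9244.27

DAP: the seller bears all costs to the named destination except import duty and clearance.
Seller's account: goods 155716.92 + inland to port 545.99 + export clearance 313.42 + origin terminal 827.28 + freight 9346.24 + insurance 297.22 + delivery 1474.00 = 168521.07
Buyer's account: brokerage 196.89 + duty 9047.38 = 9244.27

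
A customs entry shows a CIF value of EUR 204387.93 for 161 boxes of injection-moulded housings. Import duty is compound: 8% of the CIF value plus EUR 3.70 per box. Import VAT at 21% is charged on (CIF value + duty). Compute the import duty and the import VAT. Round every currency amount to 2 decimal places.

Ad valorem component: 204387.93 × 8% = 16351.03
Specific component: 161 × 3.70 = 595.70
Import duty = 16351.03 + 595.70 = 16946.73
VAT base = CIF + duty = 204387.93 + 16946.73 = 221334.66
Import VAT = 221334.66 × 21% = 46480.28

Import duty: EUR 16946.73; import VAT: EUR 46480.28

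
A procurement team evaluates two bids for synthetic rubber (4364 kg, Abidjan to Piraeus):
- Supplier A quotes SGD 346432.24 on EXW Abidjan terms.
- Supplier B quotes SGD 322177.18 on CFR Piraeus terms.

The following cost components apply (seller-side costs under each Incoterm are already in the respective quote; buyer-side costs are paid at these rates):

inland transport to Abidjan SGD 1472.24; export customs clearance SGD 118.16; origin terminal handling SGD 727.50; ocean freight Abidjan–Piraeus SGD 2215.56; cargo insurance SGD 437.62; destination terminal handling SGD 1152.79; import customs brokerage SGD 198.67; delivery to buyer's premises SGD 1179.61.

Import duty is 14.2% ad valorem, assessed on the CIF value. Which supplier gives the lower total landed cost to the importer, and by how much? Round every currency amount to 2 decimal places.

Supplier B is cheaper by SGD 32876.49

Supplier A (EXW):
CIF value = EXW price + inland to port + export clearance + origin terminal + freight + insurance = 346432.24 + 1472.24 + 118.16 + 727.50 + 2215.56 + 437.62 = 351403.32
Import duty = 351403.32 × 14.2% = 49899.27
Buyer bears (A): 1472.24 + 118.16 + 727.50 + 2215.56 + 437.62 + 1152.79 + 198.67 + 1179.61 = 7502.15
Landed cost (A) = invoice 346432.24 + 7502.15 + duty 49899.27 = 403833.66
Supplier B (CFR):
CIF value = CFR price + insurance = 322177.18 + 437.62 = 322614.80
Import duty = 322614.80 × 14.2% = 45811.30
Buyer bears (B): 437.62 + 1152.79 + 198.67 + 1179.61 = 2968.69
Landed cost (B) = invoice 322177.18 + 2968.69 + duty 45811.30 = 370957.17
Difference = |403833.66 − 370957.17| = 32876.49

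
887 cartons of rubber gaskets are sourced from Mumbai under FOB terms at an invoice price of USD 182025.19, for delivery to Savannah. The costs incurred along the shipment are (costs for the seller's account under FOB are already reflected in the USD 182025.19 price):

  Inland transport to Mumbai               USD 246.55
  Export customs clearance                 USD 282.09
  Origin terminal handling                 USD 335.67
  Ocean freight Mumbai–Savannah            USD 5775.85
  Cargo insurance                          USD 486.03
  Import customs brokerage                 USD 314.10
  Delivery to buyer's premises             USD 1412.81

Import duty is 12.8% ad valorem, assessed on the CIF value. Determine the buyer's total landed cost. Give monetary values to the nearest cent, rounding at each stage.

FOB: the seller bears costs until goods are on board at the origin port; the buyer bears freight, insurance and all costs thereafter.
Already in the invoice (seller's account under FOB): inland to port, export clearance, origin terminal — exclude.
CIF value = FOB price + freight + insurance = 182025.19 + 5775.85 + 486.03 = 188287.07
Import duty = 188287.07 × 12.8% = 24100.74
Buyer bears: freight 5775.85 + insurance 486.03 + brokerage 314.10 + delivery 1412.81 + duty 24100.74 = 32089.53
Landed cost = invoice 182025.19 + 32089.53 = 214114.72

Total landed cost: USD 214114.72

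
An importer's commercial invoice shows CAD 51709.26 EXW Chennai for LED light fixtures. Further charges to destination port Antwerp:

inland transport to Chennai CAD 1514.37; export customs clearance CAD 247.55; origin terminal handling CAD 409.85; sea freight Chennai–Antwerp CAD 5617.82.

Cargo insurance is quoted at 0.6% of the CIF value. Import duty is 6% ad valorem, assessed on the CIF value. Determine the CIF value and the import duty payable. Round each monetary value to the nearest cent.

CIF value: CAD 59858.00; import duty: CAD 3591.48

Let C be the CIF value. C = EXW price + pre-shipment costs + freight + 0.6% × C
C − 0.6% × C = 51709.26 + 1514.37 + 247.55 + 409.85 + 5617.82
0.994 × C = 59498.85
C = 59498.85 / 0.994 = 59858.00
Insurance premium = 0.6% × 59858.00 = 359.15
Import duty = 59858.00 × 6% = 3591.48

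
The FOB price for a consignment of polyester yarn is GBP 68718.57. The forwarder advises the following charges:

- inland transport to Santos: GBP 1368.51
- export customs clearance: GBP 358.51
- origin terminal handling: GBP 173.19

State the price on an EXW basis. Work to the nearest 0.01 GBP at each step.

From FOB to EXW, the seller no longer bears: inland to port, export clearance, origin terminal.
EXW price = 68718.57 − 1368.51 − 358.51 − 173.19 = 66818.36

EXW price: GBP 66818.36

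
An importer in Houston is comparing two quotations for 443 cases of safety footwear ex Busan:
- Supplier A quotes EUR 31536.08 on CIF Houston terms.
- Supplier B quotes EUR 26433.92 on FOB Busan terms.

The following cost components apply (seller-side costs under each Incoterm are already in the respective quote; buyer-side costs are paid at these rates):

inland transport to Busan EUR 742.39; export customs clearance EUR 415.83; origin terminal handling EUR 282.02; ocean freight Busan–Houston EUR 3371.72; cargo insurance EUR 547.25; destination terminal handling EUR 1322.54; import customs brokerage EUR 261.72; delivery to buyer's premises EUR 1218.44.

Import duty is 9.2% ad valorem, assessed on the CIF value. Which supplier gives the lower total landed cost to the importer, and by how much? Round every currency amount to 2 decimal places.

Supplier B is cheaper by EUR 1292.04

Supplier A (CIF):
The CIF price already equals the CIF value: 31536.08
Import duty = 31536.08 × 9.2% = 2901.32
Buyer bears (A): 1322.54 + 261.72 + 1218.44 = 2802.70
Landed cost (A) = invoice 31536.08 + 2802.70 + duty 2901.32 = 37240.10
Supplier B (FOB):
CIF value = FOB price + freight + insurance = 26433.92 + 3371.72 + 547.25 = 30352.89
Import duty = 30352.89 × 9.2% = 2792.47
Buyer bears (B): 3371.72 + 547.25 + 1322.54 + 261.72 + 1218.44 = 6721.67
Landed cost (B) = invoice 26433.92 + 6721.67 + duty 2792.47 = 35948.06
Difference = |37240.10 − 35948.06| = 1292.04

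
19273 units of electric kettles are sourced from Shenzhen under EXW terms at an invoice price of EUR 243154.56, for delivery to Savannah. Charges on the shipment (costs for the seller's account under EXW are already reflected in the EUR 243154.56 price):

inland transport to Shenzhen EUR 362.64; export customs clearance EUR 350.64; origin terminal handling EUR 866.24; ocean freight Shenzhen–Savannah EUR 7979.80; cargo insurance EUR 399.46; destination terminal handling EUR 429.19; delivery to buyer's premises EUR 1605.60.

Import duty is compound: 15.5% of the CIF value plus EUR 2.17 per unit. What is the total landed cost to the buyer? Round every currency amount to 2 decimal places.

Total landed cost: EUR 336203.11

EXW: the seller makes goods available at their premises; the buyer bears all onward costs.
CIF value = EXW price + inland to port + export clearance + origin terminal + freight + insurance = 243154.56 + 362.64 + 350.64 + 866.24 + 7979.80 + 399.46 = 253113.34
Ad valorem component: 253113.34 × 15.5% = 39232.57
Specific component: 19273 × 2.17 = 41822.41
Import duty = 39232.57 + 41822.41 = 81054.98
Buyer bears: inland to port 362.64 + export clearance 350.64 + origin terminal 866.24 + freight 7979.80 + insurance 399.46 + destination terminal 429.19 + delivery 1605.60 + duty 81054.98 = 93048.55
Landed cost = invoice 243154.56 + 93048.55 = 336203.11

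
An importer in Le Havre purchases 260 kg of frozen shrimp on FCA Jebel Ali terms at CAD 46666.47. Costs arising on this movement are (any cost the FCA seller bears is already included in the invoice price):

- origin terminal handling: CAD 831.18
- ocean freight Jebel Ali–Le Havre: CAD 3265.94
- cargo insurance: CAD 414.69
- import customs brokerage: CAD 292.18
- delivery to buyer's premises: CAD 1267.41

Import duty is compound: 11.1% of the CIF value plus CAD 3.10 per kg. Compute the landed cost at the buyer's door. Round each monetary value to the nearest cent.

FCA: the seller delivers export-cleared goods to the carrier; the buyer bears costs from that point.
CIF value = FCA price + origin terminal + freight + insurance = 46666.47 + 831.18 + 3265.94 + 414.69 = 51178.28
Ad valorem component: 51178.28 × 11.1% = 5680.79
Specific component: 260 × 3.10 = 806.00
Import duty = 5680.79 + 806.00 = 6486.79
Buyer bears: origin terminal 831.18 + freight 3265.94 + insurance 414.69 + brokerage 292.18 + delivery 1267.41 + duty 6486.79 = 12558.19
Landed cost = invoice 46666.47 + 12558.19 = 59224.66

Total landed cost: CAD 59224.66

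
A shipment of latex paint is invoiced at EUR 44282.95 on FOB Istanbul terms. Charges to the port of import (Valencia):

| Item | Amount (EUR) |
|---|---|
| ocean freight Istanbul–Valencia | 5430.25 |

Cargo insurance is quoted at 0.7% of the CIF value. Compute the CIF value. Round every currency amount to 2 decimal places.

Let C be the CIF value. C = FOB price + freight + 0.7% × C
C − 0.7% × C = 44282.95 + 5430.25
0.993 × C = 49713.20
C = 49713.20 / 0.993 = 50063.65
Insurance premium = 0.7% × 50063.65 = 350.45

CIF value: EUR 50063.65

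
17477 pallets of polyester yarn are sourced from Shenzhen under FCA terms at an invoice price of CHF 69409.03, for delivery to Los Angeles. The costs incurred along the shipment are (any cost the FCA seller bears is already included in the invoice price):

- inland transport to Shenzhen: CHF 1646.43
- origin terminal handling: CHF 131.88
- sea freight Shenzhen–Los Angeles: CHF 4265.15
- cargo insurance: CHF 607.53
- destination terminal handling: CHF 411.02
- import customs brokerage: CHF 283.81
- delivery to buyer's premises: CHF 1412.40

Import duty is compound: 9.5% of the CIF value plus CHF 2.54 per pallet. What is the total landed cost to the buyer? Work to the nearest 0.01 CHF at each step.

FCA: the seller delivers export-cleared goods to the carrier; the buyer bears costs from that point.
Already in the invoice (seller's account under FCA): inland to port — exclude.
CIF value = FCA price + origin terminal + freight + insurance = 69409.03 + 131.88 + 4265.15 + 607.53 = 74413.59
Ad valorem component: 74413.59 × 9.5% = 7069.29
Specific component: 17477 × 2.54 = 44391.58
Import duty = 7069.29 + 44391.58 = 51460.87
Buyer bears: origin terminal 131.88 + freight 4265.15 + insurance 607.53 + destination terminal 411.02 + brokerage 283.81 + delivery 1412.40 + duty 51460.87 = 58572.66
Landed cost = invoice 69409.03 + 58572.66 = 127981.69

Total landed cost: CHF 127981.69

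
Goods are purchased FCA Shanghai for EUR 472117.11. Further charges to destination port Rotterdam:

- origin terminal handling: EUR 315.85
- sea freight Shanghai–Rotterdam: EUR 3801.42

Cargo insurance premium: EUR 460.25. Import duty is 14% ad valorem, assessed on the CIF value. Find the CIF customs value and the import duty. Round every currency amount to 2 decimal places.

CIF value: EUR 476694.63; import duty: EUR 66737.25

CIF = FCA price + pre-shipment costs + freight + insurance
CIF = 472117.11 + 315.85 + 3801.42 + 460.25 = 476694.63
Import duty = 476694.63 × 14% = 66737.25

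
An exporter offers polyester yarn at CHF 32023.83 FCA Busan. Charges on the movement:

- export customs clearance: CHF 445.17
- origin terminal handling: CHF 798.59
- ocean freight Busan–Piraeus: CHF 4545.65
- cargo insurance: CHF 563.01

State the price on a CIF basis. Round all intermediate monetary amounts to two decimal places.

Not relevant to the conversion: export clearance — on the seller under both FCA and CIF; already in the FCA price and stays in the CIF price.
From FCA to CIF, the seller additionally bears: origin terminal, freight, insurance.
CIF price = 32023.83 + 798.59 + 4545.65 + 563.01 = 37931.08

CIF price: CHF 37931.08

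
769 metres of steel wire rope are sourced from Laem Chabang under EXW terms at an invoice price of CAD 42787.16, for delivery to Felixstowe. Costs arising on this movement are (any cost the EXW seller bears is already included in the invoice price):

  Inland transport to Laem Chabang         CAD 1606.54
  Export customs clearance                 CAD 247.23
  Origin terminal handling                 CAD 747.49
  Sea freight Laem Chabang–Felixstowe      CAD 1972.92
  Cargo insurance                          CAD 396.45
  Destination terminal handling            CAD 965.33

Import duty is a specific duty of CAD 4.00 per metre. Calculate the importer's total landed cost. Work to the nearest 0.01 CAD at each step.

Total landed cost: CAD 51799.12

EXW: the seller makes goods available at their premises; the buyer bears all onward costs.
CIF value = EXW price + inland to port + export clearance + origin terminal + freight + insurance = 42787.16 + 1606.54 + 247.23 + 747.49 + 1972.92 + 396.45 = 47757.79
Import duty = 769 × 4.00 = 3076.00
Buyer bears: inland to port 1606.54 + export clearance 247.23 + origin terminal 747.49 + freight 1972.92 + insurance 396.45 + destination terminal 965.33 + duty 3076.00 = 9011.96
Landed cost = invoice 42787.16 + 9011.96 = 51799.12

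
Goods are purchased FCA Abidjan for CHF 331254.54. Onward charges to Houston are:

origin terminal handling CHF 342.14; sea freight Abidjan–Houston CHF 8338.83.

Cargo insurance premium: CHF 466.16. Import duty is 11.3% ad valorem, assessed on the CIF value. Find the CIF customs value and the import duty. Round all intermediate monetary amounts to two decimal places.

CIF = FCA price + pre-shipment costs + freight + insurance
CIF = 331254.54 + 342.14 + 8338.83 + 466.16 = 340401.67
Import duty = 340401.67 × 11.3% = 38465.39

CIF value: CHF 340401.67; import duty: CHF 38465.39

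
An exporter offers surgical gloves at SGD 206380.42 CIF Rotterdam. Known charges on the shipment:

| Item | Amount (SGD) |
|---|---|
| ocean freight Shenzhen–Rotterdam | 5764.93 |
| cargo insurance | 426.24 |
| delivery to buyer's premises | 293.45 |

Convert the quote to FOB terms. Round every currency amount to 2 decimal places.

FOB price: SGD 200189.25

Not relevant to the conversion: delivery — on the buyer under both terms; not part of either seller's price.
From CIF to FOB, the seller no longer bears: freight, insurance.
FOB price = 206380.42 − 5764.93 − 426.24 = 200189.25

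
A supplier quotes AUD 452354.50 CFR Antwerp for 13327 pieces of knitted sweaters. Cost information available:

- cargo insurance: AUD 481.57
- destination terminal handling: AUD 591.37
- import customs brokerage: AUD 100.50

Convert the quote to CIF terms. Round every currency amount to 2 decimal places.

Not relevant to the conversion: destination terminal, brokerage — on the buyer under both terms; not part of either seller's price.
From CFR to CIF, the seller additionally bears: insurance.
CIF price = 452354.50 + 481.57 = 452836.07

CIF price: AUD 452836.07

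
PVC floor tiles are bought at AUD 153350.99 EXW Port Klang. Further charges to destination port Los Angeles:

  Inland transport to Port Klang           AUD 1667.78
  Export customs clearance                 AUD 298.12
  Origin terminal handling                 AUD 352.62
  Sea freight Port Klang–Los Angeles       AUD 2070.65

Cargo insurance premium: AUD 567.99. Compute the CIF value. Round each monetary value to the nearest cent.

CIF = EXW price + pre-shipment costs + freight + insurance
CIF = 153350.99 + 1667.78 + 298.12 + 352.62 + 2070.65 + 567.99 = 158308.15

CIF value: AUD 158308.15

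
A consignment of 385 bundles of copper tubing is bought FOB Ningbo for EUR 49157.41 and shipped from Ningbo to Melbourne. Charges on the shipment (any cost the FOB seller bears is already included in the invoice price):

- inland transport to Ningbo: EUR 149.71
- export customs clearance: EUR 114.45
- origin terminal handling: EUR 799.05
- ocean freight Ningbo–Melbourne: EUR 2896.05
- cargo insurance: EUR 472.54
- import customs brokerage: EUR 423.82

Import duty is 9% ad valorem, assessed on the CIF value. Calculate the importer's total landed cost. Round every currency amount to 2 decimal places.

Total landed cost: EUR 57677.16

FOB: the seller bears costs until goods are on board at the origin port; the buyer bears freight, insurance and all costs thereafter.
Already in the invoice (seller's account under FOB): inland to port, export clearance, origin terminal — exclude.
CIF value = FOB price + freight + insurance = 49157.41 + 2896.05 + 472.54 = 52526.00
Import duty = 52526.00 × 9% = 4727.34
Buyer bears: freight 2896.05 + insurance 472.54 + brokerage 423.82 + duty 4727.34 = 8519.75
Landed cost = invoice 49157.41 + 8519.75 = 57677.16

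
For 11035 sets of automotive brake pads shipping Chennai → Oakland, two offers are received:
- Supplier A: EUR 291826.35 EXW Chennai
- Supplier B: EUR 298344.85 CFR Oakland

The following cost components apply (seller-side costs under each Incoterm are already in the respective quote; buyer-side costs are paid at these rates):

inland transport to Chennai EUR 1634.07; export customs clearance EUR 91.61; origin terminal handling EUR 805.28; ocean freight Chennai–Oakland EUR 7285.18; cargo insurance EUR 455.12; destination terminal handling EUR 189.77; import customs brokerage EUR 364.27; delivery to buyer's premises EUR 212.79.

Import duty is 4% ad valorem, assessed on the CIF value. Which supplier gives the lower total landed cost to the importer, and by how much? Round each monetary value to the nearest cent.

Supplier B is cheaper by EUR 3429.54

Supplier A (EXW):
CIF value = EXW price + inland to port + export clearance + origin terminal + freight + insurance = 291826.35 + 1634.07 + 91.61 + 805.28 + 7285.18 + 455.12 = 302097.61
Import duty = 302097.61 × 4% = 12083.90
Buyer bears (A): 1634.07 + 91.61 + 805.28 + 7285.18 + 455.12 + 189.77 + 364.27 + 212.79 = 11038.09
Landed cost (A) = invoice 291826.35 + 11038.09 + duty 12083.90 = 314948.34
Supplier B (CFR):
CIF value = CFR price + insurance = 298344.85 + 455.12 = 298799.97
Import duty = 298799.97 × 4% = 11952.00
Buyer bears (B): 455.12 + 189.77 + 364.27 + 212.79 = 1221.95
Landed cost (B) = invoice 298344.85 + 1221.95 + duty 11952.00 = 311518.80
Difference = |314948.34 − 311518.80| = 3429.54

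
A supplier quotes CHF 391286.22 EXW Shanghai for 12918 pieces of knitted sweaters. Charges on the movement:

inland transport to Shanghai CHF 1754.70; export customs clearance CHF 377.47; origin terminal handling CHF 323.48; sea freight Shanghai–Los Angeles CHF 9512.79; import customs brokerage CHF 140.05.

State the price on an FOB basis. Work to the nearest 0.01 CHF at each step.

Not relevant to the conversion: brokerage, freight — on the buyer under both terms; not part of either seller's price.
From EXW to FOB, the seller additionally bears: inland to port, export clearance, origin terminal.
FOB price = 391286.22 + 1754.70 + 377.47 + 323.48 = 393741.87

FOB price: CHF 393741.87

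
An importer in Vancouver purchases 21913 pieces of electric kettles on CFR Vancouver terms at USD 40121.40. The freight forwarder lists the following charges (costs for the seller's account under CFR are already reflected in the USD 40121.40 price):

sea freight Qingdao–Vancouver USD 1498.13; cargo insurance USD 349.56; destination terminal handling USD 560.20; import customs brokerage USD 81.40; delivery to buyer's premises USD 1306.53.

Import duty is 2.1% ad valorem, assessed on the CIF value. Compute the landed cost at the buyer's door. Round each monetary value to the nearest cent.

Total landed cost: USD 43268.98

CFR: the seller pays costs through ocean freight to the destination port, but not insurance.
Already in the invoice (seller's account under CFR): freight — exclude.
CIF value = CFR price + insurance = 40121.40 + 349.56 = 40470.96
Import duty = 40470.96 × 2.1% = 849.89
Buyer bears: insurance 349.56 + destination terminal 560.20 + brokerage 81.40 + delivery 1306.53 + duty 849.89 = 3147.58
Landed cost = invoice 40121.40 + 3147.58 = 43268.98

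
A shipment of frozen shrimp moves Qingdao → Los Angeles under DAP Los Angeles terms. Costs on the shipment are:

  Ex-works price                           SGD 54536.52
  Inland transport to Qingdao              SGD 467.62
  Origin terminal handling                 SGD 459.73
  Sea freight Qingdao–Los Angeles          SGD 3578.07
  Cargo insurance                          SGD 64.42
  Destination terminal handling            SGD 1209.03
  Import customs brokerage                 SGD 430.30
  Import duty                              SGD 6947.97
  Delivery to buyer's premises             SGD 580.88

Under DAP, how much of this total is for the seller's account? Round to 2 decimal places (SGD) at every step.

DAP: the seller bears all costs to the named destination except import duty and clearance.
Seller's account: goods 54536.52 + inland to port 467.62 + origin terminal 459.73 + freight 3578.07 + insurance 64.42 + destination terminal 1209.03 + delivery 580.88 = 60896.27
Buyer's account: brokerage 430.30 + duty 6947.97 = 7378.27

Seller's account: SGD 60896.27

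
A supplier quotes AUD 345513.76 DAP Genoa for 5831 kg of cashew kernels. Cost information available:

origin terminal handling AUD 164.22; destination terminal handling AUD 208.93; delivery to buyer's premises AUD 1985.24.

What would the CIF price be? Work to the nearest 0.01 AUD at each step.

Not relevant to the conversion: origin terminal — on the seller under both DAP and CIF; already in the DAP price and stays in the CIF price.
From DAP to CIF, the seller no longer bears: destination terminal, delivery.
CIF price = 345513.76 − 208.93 − 1985.24 = 343319.59

CIF price: AUD 343319.59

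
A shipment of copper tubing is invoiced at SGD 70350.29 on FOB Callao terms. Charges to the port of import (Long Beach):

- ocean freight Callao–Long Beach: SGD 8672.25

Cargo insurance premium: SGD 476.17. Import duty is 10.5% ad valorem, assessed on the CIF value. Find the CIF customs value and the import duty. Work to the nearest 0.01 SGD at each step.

CIF = FOB price + freight + insurance
CIF = 70350.29 + 8672.25 + 476.17 = 79498.71
Import duty = 79498.71 × 10.5% = 8347.36

CIF value: SGD 79498.71; import duty: SGD 8347.36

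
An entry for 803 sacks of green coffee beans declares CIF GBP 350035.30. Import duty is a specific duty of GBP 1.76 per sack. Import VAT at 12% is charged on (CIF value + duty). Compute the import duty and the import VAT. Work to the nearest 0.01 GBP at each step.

Import duty = 803 × 1.76 = 1413.28
VAT base = CIF + duty = 350035.30 + 1413.28 = 351448.58
Import VAT = 351448.58 × 12% = 42173.83

Import duty: GBP 1413.28; import VAT: GBP 42173.83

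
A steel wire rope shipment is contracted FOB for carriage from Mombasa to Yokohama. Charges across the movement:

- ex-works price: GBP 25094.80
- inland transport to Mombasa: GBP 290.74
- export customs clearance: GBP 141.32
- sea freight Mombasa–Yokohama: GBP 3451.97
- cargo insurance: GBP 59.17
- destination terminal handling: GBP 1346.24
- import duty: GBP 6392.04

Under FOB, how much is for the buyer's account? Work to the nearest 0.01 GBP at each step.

FOB: the seller bears costs until goods are on board at the origin port; the buyer bears freight, insurance and all costs thereafter.
Seller's account: goods 25094.80 + inland to port 290.74 + export clearance 141.32 = 25526.86
Buyer's account: freight 3451.97 + insurance 59.17 + destination terminal 1346.24 + duty 6392.04 = 11249.42

Buyer's account: GBP 11249.42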